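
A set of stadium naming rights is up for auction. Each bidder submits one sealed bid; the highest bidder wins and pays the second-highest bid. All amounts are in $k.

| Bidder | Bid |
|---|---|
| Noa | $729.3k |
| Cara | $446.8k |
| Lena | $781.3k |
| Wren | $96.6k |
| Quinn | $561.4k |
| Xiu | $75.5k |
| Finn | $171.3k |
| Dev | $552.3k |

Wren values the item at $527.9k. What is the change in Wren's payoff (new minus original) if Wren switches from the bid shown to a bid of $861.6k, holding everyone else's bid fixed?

−$253.4k

The highest bid among the other bidders is $781.3k; Wren's bid doesn't change that.
Original bid $96.6k: Wren is not highest (top rival bid is $781.3k); payoff $0k.
Alternative bid $861.6k: Wren is highest, pays the top rival bid $781.3k; payoff $527.9k − $781.3k = −$253.4k.
Change in payoff = −$253.4k − ($0k) = −$253.4k.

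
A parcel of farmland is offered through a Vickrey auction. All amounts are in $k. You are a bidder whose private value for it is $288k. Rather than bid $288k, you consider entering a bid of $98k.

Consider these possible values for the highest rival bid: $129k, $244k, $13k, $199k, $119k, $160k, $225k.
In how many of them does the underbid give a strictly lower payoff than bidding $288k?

The deviation hurts exactly when the highest competing bid lies strictly between $98k and $288k — underbidding then forfeits a profitable win.
$129k: inside the interval → strictly worse (loss $159k).
$244k: inside the interval → strictly worse (loss $44k).
$13k: below both → same outcome either way.
$199k: inside the interval → strictly worse (loss $89k).
$119k: inside the interval → strictly worse (loss $169k).
$160k: inside the interval → strictly worse (loss $128k).
$225k: inside the interval → strictly worse (loss $63k).
Count: 6.

6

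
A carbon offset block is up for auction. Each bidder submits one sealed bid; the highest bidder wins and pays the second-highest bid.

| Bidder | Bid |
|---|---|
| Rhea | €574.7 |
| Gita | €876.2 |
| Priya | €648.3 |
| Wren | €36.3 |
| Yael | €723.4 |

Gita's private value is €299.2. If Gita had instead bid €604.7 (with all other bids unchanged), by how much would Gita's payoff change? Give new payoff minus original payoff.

€424.2

The highest bid among the other bidders is €723.4; Gita's bid doesn't change that.
Original bid €876.2: Gita is highest, pays the top rival bid €723.4; payoff €299.2 − €723.4 = −€424.2.
Alternative bid €604.7: Gita is not highest (top rival bid is €723.4); payoff €0.
Change in payoff = €0 − (−€424.2) = €424.2.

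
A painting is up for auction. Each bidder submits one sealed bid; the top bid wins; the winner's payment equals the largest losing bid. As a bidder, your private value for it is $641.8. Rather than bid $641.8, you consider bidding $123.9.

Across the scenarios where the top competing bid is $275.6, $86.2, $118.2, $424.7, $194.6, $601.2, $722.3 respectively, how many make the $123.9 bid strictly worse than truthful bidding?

The deviation hurts exactly when the highest competing bid lies strictly between $123.9 and $641.8 — underbidding then forfeits a profitable win.
$275.6: inside the interval → strictly worse (loss $366.2).
$86.2: below both → same outcome either way.
$118.2: below both → same outcome either way.
$424.7: inside the interval → strictly worse (loss $217.1).
$194.6: inside the interval → strictly worse (loss $447.2).
$601.2: inside the interval → strictly worse (loss $40.6).
$722.3: above both → same outcome either way.
Count: 4.

4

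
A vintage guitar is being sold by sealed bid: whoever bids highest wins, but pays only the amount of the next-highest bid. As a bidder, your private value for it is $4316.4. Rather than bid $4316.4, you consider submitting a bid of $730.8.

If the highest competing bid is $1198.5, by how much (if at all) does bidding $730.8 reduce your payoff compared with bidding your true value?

$3117.9

Bidding your value $4316.4: you win (since $4316.4 > $1198.5) and pay $1198.5. Payoff $3117.9.
Bidding $730.8: you lose. Payoff $0.
The competing bid $1198.5 lies between your shaded bid and your value, so underbidding forfeits an item you could have won at a profitable price.
Loss from deviating = $3117.9 − ($0) = $3117.9.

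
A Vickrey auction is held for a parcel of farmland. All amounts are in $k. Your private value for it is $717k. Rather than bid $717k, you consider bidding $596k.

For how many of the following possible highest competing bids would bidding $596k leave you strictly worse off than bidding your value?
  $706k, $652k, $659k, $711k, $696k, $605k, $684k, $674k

The deviation hurts exactly when the highest competing bid lies strictly between $596k and $717k — underbidding then forfeits a profitable win.
$706k: inside the interval → strictly worse (loss $11k).
$652k: inside the interval → strictly worse (loss $65k).
$659k: inside the interval → strictly worse (loss $58k).
$711k: inside the interval → strictly worse (loss $6k).
$696k: inside the interval → strictly worse (loss $21k).
$605k: inside the interval → strictly worse (loss $112k).
$684k: inside the interval → strictly worse (loss $33k).
$674k: inside the interval → strictly worse (loss $43k).
Count: 8.

8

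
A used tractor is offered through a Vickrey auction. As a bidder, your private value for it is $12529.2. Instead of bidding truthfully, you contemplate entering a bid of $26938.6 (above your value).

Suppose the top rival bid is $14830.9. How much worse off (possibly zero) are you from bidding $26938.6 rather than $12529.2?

$2301.7

Bidding your value $12529.2: you lose (since $12529.2 < $14830.9). Payoff $0.
Bidding $26938.6: you win and pay $14830.9. Payoff $12529.2 − $14830.9 = −$2301.7.
The competing bid $14830.9 lies between your value and your inflated bid, so overbidding wins an item priced above your value.
Loss from deviating = $0 − (−$2301.7) = $2301.7.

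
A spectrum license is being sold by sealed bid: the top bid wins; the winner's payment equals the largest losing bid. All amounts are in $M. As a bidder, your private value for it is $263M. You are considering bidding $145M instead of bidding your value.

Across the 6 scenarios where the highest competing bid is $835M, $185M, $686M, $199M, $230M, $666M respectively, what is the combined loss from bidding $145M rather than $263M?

The deviation costs you only when the competing bid falls strictly between $145M and $263M; elsewhere both bids give the same outcome.
$835M: outcomes coincide → loss $0M.
$185M: truthful payoff $78M, deviation payoff $0M → loss $78M.
$686M: outcomes coincide → loss $0M.
$199M: truthful payoff $64M, deviation payoff $0M → loss $64M.
$230M: truthful payoff $33M, deviation payoff $0M → loss $33M.
$666M: outcomes coincide → loss $0M.
Total loss = $78M + $64M + $33M = $175M.

$175M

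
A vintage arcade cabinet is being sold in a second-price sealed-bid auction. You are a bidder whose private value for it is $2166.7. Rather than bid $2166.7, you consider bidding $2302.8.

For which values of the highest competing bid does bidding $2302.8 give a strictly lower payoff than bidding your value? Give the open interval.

If the competing bid is below $2166.7, both bids win at the same price — no difference.
If it is above $2302.8, both bids lose — no difference.
If it lies strictly between $2166.7 and $2302.8, bidding your value loses (payoff 0) while bidding $2302.8 wins at a price above your value (payoff negative).
So the deviation strictly hurts on the open interval ($2166.7, $2302.8).

($2166.7, $2302.8)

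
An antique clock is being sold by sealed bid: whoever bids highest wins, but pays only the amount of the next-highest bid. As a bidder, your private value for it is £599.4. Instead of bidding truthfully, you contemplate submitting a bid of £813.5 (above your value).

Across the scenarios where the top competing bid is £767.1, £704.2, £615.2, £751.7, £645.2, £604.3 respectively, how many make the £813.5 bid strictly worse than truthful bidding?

6

The deviation hurts exactly when the highest competing bid lies strictly between £599.4 and £813.5 — overbidding then wins at a price above your value.
£767.1: inside the interval → strictly worse (loss £167.7).
£704.2: inside the interval → strictly worse (loss £104.8).
£615.2: inside the interval → strictly worse (loss £15.8).
£751.7: inside the interval → strictly worse (loss £152.3).
£645.2: inside the interval → strictly worse (loss £45.8).
£604.3: inside the interval → strictly worse (loss £4.9).
Count: 6.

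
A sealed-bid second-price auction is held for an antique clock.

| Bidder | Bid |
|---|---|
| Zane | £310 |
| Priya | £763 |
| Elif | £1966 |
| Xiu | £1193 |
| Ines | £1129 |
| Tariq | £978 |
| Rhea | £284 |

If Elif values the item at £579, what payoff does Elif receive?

Highest bid: Elif at £1966, so Elif wins.
Second-highest bid: Xiu at £1193 — that is the price the winner pays.
Elif's payoff = value − price = £579 − £1193 = −£614.

−£614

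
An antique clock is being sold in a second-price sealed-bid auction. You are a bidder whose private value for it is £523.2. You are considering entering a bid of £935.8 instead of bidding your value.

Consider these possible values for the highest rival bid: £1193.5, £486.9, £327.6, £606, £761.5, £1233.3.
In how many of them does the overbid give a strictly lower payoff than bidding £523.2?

The deviation hurts exactly when the highest competing bid lies strictly between £523.2 and £935.8 — overbidding then wins at a price above your value.
£1193.5: above both → same outcome either way.
£486.9: below both → same outcome either way.
£327.6: below both → same outcome either way.
£606: inside the interval → strictly worse (loss £82.8).
£761.5: inside the interval → strictly worse (loss £238.3).
£1233.3: above both → same outcome either way.
Count: 2.

2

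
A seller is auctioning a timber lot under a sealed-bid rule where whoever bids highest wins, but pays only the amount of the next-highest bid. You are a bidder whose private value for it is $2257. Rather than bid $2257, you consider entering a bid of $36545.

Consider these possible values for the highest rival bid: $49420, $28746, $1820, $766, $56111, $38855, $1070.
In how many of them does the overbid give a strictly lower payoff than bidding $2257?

The deviation hurts exactly when the highest competing bid lies strictly between $2257 and $36545 — overbidding then wins at a price above your value.
$49420: above both → same outcome either way.
$28746: inside the interval → strictly worse (loss $26489).
$1820: below both → same outcome either way.
$766: below both → same outcome either way.
$56111: above both → same outcome either way.
$38855: above both → same outcome either way.
$1070: below both → same outcome either way.
Count: 1.

1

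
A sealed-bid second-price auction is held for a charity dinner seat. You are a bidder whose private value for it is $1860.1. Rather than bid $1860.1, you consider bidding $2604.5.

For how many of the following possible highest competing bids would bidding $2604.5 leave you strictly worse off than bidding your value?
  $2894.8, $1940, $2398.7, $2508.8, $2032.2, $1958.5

The deviation hurts exactly when the highest competing bid lies strictly between $1860.1 and $2604.5 — overbidding then wins at a price above your value.
$2894.8: above both → same outcome either way.
$1940: inside the interval → strictly worse (loss $79.9).
$2398.7: inside the interval → strictly worse (loss $538.6).
$2508.8: inside the interval → strictly worse (loss $648.7).
$2032.2: inside the interval → strictly worse (loss $172.1).
$1958.5: inside the interval → strictly worse (loss $98.4).
Count: 5.

5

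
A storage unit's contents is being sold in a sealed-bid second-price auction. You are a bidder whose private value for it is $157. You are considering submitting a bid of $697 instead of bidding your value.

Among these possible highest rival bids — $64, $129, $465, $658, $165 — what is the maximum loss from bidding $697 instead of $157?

$501

$64: same outcome either way → loss $0.
$129: same outcome either way → loss $0.
$465: truthful gives $0, deviation gives −$308 → loss $308.
$658: truthful gives $0, deviation gives −$501 → loss $501.
$165: truthful gives $0, deviation gives −$8 → loss $8.
Maximum loss: $501.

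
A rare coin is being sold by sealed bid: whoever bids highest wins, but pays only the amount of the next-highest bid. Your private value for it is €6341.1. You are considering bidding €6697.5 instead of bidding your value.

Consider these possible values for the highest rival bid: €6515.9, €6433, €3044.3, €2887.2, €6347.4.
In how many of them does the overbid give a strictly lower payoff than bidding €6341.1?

The deviation hurts exactly when the highest competing bid lies strictly between €6341.1 and €6697.5 — overbidding then wins at a price above your value.
€6515.9: inside the interval → strictly worse (loss €174.8).
€6433: inside the interval → strictly worse (loss €91.9).
€3044.3: below both → same outcome either way.
€2887.2: below both → same outcome either way.
€6347.4: inside the interval → strictly worse (loss €6.3).
Count: 3.

3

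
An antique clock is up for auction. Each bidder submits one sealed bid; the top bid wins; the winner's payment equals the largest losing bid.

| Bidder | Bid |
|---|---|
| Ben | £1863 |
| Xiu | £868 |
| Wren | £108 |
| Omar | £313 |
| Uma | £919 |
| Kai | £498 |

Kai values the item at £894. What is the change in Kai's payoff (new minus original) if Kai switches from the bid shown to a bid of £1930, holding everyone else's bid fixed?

The highest bid among the other bidders is £1863; Kai's bid doesn't change that.
Original bid £498: Kai is not highest (top rival bid is £1863); payoff £0.
Alternative bid £1930: Kai is highest, pays the top rival bid £1863; payoff £894 − £1863 = −£969.
Change in payoff = −£969 − (£0) = −£969.

−£969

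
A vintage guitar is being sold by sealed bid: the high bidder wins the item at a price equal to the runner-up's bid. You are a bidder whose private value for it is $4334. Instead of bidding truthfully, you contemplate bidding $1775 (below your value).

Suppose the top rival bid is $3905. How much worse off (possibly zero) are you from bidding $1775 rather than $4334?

Bidding your value $4334: you win (since $4334 > $3905) and pay $3905. Payoff $429.
Bidding $1775: you lose. Payoff $0.
The competing bid $3905 lies between your shaded bid and your value, so underbidding forfeits an item you could have won at a profitable price.
Loss from deviating = $429 − ($0) = $429.

$429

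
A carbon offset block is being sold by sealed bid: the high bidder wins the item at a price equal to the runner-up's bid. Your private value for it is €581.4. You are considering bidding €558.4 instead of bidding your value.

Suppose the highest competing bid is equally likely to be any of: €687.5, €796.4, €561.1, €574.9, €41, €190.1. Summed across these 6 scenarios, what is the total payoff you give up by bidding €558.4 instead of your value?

The deviation costs you only when the competing bid falls strictly between €558.4 and €581.4; elsewhere both bids give the same outcome.
€687.5: outcomes coincide → loss €0.
€796.4: outcomes coincide → loss €0.
€561.1: truthful payoff €20.3, deviation payoff €0 → loss €20.3.
€574.9: truthful payoff €6.5, deviation payoff €0 → loss €6.5.
€41: outcomes coincide → loss €0.
€190.1: outcomes coincide → loss €0.
Total loss = €20.3 + €6.5 = €26.8.

€26.8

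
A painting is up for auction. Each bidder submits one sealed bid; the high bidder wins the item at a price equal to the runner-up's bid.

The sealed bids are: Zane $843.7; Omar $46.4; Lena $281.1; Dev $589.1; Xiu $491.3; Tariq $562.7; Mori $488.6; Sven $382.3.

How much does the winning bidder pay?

Highest bid: Zane at $843.7, so Zane wins.
Second-highest bid: Dev at $589.1 — that is the price the winner pays.

$589.1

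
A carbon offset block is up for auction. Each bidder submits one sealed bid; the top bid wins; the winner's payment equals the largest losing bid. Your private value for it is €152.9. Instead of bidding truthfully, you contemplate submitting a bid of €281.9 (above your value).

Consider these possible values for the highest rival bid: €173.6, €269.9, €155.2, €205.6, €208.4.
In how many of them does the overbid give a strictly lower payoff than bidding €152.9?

5

The deviation hurts exactly when the highest competing bid lies strictly between €152.9 and €281.9 — overbidding then wins at a price above your value.
€173.6: inside the interval → strictly worse (loss €20.7).
€269.9: inside the interval → strictly worse (loss €117).
€155.2: inside the interval → strictly worse (loss €2.3).
€205.6: inside the interval → strictly worse (loss €52.7).
€208.4: inside the interval → strictly worse (loss €55.5).
Count: 5.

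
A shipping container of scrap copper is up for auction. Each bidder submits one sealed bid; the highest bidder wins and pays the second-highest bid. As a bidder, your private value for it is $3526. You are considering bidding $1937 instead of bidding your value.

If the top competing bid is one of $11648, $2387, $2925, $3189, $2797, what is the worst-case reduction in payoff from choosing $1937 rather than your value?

$1139

$11648: same outcome either way → loss $0.
$2387: truthful gives $1139, deviation gives $0 → loss $1139.
$2925: truthful gives $601, deviation gives $0 → loss $601.
$3189: truthful gives $337, deviation gives $0 → loss $337.
$2797: truthful gives $729, deviation gives $0 → loss $729.
Maximum loss: $1139.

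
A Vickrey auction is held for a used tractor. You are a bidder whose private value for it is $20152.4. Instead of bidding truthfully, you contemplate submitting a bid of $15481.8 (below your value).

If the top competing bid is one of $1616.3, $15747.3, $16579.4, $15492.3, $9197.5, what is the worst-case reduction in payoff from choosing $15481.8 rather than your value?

$1616.3: same outcome either way → loss $0.
$15747.3: truthful gives $4405.1, deviation gives $0 → loss $4405.1.
$16579.4: truthful gives $3573, deviation gives $0 → loss $3573.
$15492.3: truthful gives $4660.1, deviation gives $0 → loss $4660.1.
$9197.5: same outcome either way → loss $0.
Maximum loss: $4660.1.

$4660.1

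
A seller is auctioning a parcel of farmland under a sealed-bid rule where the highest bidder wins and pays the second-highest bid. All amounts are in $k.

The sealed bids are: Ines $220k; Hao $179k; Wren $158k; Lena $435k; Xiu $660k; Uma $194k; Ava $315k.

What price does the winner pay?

$435k

Highest bid: Xiu at $660k, so Xiu wins.
Second-highest bid: Lena at $435k — that is the price the winner pays.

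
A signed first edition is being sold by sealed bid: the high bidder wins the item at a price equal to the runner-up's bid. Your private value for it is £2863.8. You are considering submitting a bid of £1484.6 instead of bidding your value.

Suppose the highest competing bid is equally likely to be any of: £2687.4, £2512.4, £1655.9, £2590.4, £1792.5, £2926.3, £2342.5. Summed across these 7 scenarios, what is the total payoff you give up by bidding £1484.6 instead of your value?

The deviation costs you only when the competing bid falls strictly between £1484.6 and £2863.8; elsewhere both bids give the same outcome.
£2687.4: truthful payoff £176.4, deviation payoff £0 → loss £176.4.
£2512.4: truthful payoff £351.4, deviation payoff £0 → loss £351.4.
£1655.9: truthful payoff £1207.9, deviation payoff £0 → loss £1207.9.
£2590.4: truthful payoff £273.4, deviation payoff £0 → loss £273.4.
£1792.5: truthful payoff £1071.3, deviation payoff £0 → loss £1071.3.
£2926.3: outcomes coincide → loss £0.
£2342.5: truthful payoff £521.3, deviation payoff £0 → loss £521.3.
Total loss = £176.4 + £351.4 + £1207.9 + £273.4 + £1071.3 + £521.3 = £3601.7.

£3601.7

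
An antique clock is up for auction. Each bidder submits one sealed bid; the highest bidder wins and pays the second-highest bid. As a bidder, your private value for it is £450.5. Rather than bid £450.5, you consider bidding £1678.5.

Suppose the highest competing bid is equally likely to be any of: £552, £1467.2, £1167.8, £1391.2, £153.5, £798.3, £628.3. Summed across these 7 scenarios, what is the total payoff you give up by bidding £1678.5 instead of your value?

£3301.8

The deviation costs you only when the competing bid falls strictly between £450.5 and £1678.5; elsewhere both bids give the same outcome.
£552: truthful payoff £0, deviation payoff −£101.5 → loss £101.5.
£1467.2: truthful payoff £0, deviation payoff −£1016.7 → loss £1016.7.
£1167.8: truthful payoff £0, deviation payoff −£717.3 → loss £717.3.
£1391.2: truthful payoff £0, deviation payoff −£940.7 → loss £940.7.
£153.5: outcomes coincide → loss £0.
£798.3: truthful payoff £0, deviation payoff −£347.8 → loss £347.8.
£628.3: truthful payoff £0, deviation payoff −£177.8 → loss £177.8.
Total loss = £101.5 + £1016.7 + £717.3 + £940.7 + £347.8 + £177.8 = £3301.8.
In a second-price auction your bid sets only whether you win, not what you pay, so bidding your true value is weakly dominant.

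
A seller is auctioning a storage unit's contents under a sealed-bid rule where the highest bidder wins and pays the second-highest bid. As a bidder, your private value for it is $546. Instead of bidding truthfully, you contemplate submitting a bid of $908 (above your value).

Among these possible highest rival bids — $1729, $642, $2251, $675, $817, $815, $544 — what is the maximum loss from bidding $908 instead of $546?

$1729: same outcome either way → loss $0.
$642: truthful gives $0, deviation gives −$96 → loss $96.
$2251: same outcome either way → loss $0.
$675: truthful gives $0, deviation gives −$129 → loss $129.
$817: truthful gives $0, deviation gives −$271 → loss $271.
$815: truthful gives $0, deviation gives −$269 → loss $269.
$544: same outcome either way → loss $0.
Maximum loss: $271.

$271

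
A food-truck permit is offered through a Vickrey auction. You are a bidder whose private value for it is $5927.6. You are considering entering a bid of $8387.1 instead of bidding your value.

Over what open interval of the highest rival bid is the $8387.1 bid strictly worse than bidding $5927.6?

If the competing bid is below $5927.6, both bids win at the same price — no difference.
If it is above $8387.1, both bids lose — no difference.
If it lies strictly between $5927.6 and $8387.1, bidding your value loses (payoff 0) while bidding $8387.1 wins at a price above your value (payoff negative).
So the deviation strictly hurts on the open interval ($5927.6, $8387.1).
Truthful bidding weakly dominates here: raising your bid can only win items priced above your value, and lowering it can only forfeit items priced below.

($5927.6, $8387.1)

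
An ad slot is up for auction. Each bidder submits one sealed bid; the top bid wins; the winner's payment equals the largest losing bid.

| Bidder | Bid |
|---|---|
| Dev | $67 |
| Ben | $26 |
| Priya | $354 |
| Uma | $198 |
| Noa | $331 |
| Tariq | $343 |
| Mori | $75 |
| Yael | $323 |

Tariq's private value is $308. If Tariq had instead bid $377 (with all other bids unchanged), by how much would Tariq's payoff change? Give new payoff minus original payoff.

The highest bid among the other bidders is $354; Tariq's bid doesn't change that.
Original bid $343: Tariq is not highest (top rival bid is $354); payoff $0.
Alternative bid $377: Tariq is highest, pays the top rival bid $354; payoff $308 − $354 = −$46.
Change in payoff = −$46 − ($0) = −$46.

−$46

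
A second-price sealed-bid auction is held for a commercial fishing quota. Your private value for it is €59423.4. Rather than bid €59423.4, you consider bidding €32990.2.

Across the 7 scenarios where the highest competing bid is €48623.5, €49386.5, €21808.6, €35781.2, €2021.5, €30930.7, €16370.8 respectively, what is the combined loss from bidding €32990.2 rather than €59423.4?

The deviation costs you only when the competing bid falls strictly between €32990.2 and €59423.4; elsewhere both bids give the same outcome.
€48623.5: truthful payoff €10799.9, deviation payoff €0 → loss €10799.9.
€49386.5: truthful payoff €10036.9, deviation payoff €0 → loss €10036.9.
€21808.6: outcomes coincide → loss €0.
€35781.2: truthful payoff €23642.2, deviation payoff €0 → loss €23642.2.
€2021.5: outcomes coincide → loss €0.
€30930.7: outcomes coincide → loss €0.
€16370.8: outcomes coincide → loss €0.
Total loss = €10799.9 + €10036.9 + €23642.2 = €44479.
Because the price is fixed by the runner-up's bid, deviating from your value can only change a good outcome into a bad one — never the reverse.

€44479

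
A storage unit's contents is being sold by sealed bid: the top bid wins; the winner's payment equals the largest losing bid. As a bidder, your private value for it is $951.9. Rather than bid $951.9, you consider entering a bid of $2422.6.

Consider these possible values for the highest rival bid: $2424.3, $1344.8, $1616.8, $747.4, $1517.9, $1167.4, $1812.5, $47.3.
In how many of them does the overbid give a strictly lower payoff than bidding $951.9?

The deviation hurts exactly when the highest competing bid lies strictly between $951.9 and $2422.6 — overbidding then wins at a price above your value.
$2424.3: above both → same outcome either way.
$1344.8: inside the interval → strictly worse (loss $392.9).
$1616.8: inside the interval → strictly worse (loss $664.9).
$747.4: below both → same outcome either way.
$1517.9: inside the interval → strictly worse (loss $566).
$1167.4: inside the interval → strictly worse (loss $215.5).
$1812.5: inside the interval → strictly worse (loss $860.6).
$47.3: below both → same outcome either way.
Count: 5.

5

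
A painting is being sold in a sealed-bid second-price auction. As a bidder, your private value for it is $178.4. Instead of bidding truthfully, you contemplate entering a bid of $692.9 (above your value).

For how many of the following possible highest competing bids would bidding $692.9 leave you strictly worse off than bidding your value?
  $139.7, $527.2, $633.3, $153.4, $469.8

The deviation hurts exactly when the highest competing bid lies strictly between $178.4 and $692.9 — overbidding then wins at a price above your value.
$139.7: below both → same outcome either way.
$527.2: inside the interval → strictly worse (loss $348.8).
$633.3: inside the interval → strictly worse (loss $454.9).
$153.4: below both → same outcome either way.
$469.8: inside the interval → strictly worse (loss $291.4).
Count: 3.

3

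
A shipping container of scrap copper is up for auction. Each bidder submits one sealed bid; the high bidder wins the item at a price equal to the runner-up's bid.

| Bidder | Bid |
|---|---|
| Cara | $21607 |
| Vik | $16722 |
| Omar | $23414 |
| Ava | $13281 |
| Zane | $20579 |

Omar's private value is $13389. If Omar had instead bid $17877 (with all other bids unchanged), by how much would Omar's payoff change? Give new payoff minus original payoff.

The highest bid among the other bidders is $21607; Omar's bid doesn't change that.
Original bid $23414: Omar is highest, pays the top rival bid $21607; payoff $13389 − $21607 = −$8218.
Alternative bid $17877: Omar is not highest (top rival bid is $21607); payoff $0.
Change in payoff = $0 − (−$8218) = $8218.

$8218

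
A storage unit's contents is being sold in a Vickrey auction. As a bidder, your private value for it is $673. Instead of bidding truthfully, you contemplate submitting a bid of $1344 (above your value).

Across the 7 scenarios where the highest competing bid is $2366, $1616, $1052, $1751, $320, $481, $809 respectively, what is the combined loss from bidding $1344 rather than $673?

$515

The deviation costs you only when the competing bid falls strictly between $673 and $1344; elsewhere both bids give the same outcome.
$2366: outcomes coincide → loss $0.
$1616: outcomes coincide → loss $0.
$1052: truthful payoff $0, deviation payoff −$379 → loss $379.
$1751: outcomes coincide → loss $0.
$320: outcomes coincide → loss $0.
$481: outcomes coincide → loss $0.
$809: truthful payoff $0, deviation payoff −$136 → loss $136.
Total loss = $379 + $136 = $515.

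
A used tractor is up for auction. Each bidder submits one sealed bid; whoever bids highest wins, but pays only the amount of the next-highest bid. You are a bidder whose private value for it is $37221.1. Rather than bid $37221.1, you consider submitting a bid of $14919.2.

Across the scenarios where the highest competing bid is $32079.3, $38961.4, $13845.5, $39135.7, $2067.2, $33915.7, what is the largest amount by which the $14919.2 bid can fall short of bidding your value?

$32079.3: truthful gives $5141.8, deviation gives $0 → loss $5141.8.
$38961.4: same outcome either way → loss $0.
$13845.5: same outcome either way → loss $0.
$39135.7: same outcome either way → loss $0.
$2067.2: same outcome either way → loss $0.
$33915.7: truthful gives $3305.4, deviation gives $0 → loss $3305.4.
Maximum loss: $5141.8.

$5141.8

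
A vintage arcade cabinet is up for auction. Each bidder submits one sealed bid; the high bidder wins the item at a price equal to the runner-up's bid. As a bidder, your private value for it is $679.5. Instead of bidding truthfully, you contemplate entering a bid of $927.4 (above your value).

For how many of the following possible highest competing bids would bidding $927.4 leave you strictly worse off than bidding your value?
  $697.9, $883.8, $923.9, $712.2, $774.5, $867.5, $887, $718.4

The deviation hurts exactly when the highest competing bid lies strictly between $679.5 and $927.4 — overbidding then wins at a price above your value.
$697.9: inside the interval → strictly worse (loss $18.4).
$883.8: inside the interval → strictly worse (loss $204.3).
$923.9: inside the interval → strictly worse (loss $244.4).
$712.2: inside the interval → strictly worse (loss $32.7).
$774.5: inside the interval → strictly worse (loss $95).
$867.5: inside the interval → strictly worse (loss $188).
$887: inside the interval → strictly worse (loss $207.5).
$718.4: inside the interval → strictly worse (loss $38.9).
Count: 8.

8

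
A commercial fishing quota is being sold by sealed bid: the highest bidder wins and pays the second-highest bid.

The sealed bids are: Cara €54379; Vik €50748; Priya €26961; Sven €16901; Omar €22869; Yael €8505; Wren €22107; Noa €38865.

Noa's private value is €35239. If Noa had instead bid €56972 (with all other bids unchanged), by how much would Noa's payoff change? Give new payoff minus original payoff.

The highest bid among the other bidders is €54379; Noa's bid doesn't change that.
Original bid €38865: Noa is not highest (top rival bid is €54379); payoff €0.
Alternative bid €56972: Noa is highest, pays the top rival bid €54379; payoff €35239 − €54379 = −€19140.
Change in payoff = −€19140 − (€0) = −€19140.

−€19140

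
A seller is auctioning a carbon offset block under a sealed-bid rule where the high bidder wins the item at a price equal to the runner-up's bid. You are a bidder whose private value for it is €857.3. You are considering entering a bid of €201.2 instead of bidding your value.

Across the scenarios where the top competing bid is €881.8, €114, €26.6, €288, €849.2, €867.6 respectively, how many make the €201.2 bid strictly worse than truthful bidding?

The deviation hurts exactly when the highest competing bid lies strictly between €201.2 and €857.3 — underbidding then forfeits a profitable win.
€881.8: above both → same outcome either way.
€114: below both → same outcome either way.
€26.6: below both → same outcome either way.
€288: inside the interval → strictly worse (loss €569.3).
€849.2: inside the interval → strictly worse (loss €8.1).
€867.6: above both → same outcome either way.
Count: 2.

2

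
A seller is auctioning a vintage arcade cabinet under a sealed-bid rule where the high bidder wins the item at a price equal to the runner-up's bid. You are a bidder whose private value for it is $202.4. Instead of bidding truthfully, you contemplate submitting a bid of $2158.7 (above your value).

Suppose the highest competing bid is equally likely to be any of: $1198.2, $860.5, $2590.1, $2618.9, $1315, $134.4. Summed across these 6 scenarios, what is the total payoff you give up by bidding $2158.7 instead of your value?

The deviation costs you only when the competing bid falls strictly between $202.4 and $2158.7; elsewhere both bids give the same outcome.
$1198.2: truthful payoff $0, deviation payoff −$995.8 → loss $995.8.
$860.5: truthful payoff $0, deviation payoff −$658.1 → loss $658.1.
$2590.1: outcomes coincide → loss $0.
$2618.9: outcomes coincide → loss $0.
$1315: truthful payoff $0, deviation payoff −$1112.6 → loss $1112.6.
$134.4: outcomes coincide → loss $0.
Total loss = $995.8 + $658.1 + $1112.6 = $2766.5.

$2766.5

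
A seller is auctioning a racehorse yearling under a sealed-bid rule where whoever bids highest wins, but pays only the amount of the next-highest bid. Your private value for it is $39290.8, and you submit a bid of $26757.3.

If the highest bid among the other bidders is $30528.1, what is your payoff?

$0

Your bid $26757.3 is below the highest competing bid $30528.1, so you lose.
A losing bidder pays nothing and receives nothing: payoff = $0.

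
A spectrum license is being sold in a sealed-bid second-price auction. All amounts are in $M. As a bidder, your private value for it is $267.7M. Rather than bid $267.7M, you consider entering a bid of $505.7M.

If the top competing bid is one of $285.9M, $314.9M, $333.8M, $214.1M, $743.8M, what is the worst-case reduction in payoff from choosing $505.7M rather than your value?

$285.9M: truthful gives $0M, deviation gives −$18.2M → loss $18.2M.
$314.9M: truthful gives $0M, deviation gives −$47.2M → loss $47.2M.
$333.8M: truthful gives $0M, deviation gives −$66.1M → loss $66.1M.
$214.1M: same outcome either way → loss $0M.
$743.8M: same outcome either way → loss $0M.
Maximum loss: $66.1M.

$66.1M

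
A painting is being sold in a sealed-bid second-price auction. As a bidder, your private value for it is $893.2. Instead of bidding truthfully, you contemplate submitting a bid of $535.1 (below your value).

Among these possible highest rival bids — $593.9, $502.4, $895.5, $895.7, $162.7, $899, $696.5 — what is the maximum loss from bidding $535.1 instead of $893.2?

$299.3

$593.9: truthful gives $299.3, deviation gives $0 → loss $299.3.
$502.4: same outcome either way → loss $0.
$895.5: same outcome either way → loss $0.
$895.7: same outcome either way → loss $0.
$162.7: same outcome either way → loss $0.
$899: same outcome either way → loss $0.
$696.5: truthful gives $196.7, deviation gives $0 → loss $196.7.
Maximum loss: $299.3.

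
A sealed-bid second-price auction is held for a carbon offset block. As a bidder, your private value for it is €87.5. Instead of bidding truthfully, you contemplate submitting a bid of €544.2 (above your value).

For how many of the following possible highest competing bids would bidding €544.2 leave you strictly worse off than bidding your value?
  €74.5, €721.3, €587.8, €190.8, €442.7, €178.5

3

The deviation hurts exactly when the highest competing bid lies strictly between €87.5 and €544.2 — overbidding then wins at a price above your value.
€74.5: below both → same outcome either way.
€721.3: above both → same outcome either way.
€587.8: above both → same outcome either way.
€190.8: inside the interval → strictly worse (loss €103.3).
€442.7: inside the interval → strictly worse (loss €355.2).
€178.5: inside the interval → strictly worse (loss €91).
Count: 3.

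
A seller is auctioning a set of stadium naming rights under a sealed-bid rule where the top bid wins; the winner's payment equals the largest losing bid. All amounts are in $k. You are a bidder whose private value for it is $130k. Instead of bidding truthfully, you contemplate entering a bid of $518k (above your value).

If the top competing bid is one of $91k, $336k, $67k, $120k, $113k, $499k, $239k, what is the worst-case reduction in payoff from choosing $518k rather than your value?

$91k: same outcome either way → loss $0k.
$336k: truthful gives $0k, deviation gives −$206k → loss $206k.
$67k: same outcome either way → loss $0k.
$120k: same outcome either way → loss $0k.
$113k: same outcome either way → loss $0k.
$499k: truthful gives $0k, deviation gives −$369k → loss $369k.
$239k: truthful gives $0k, deviation gives −$109k → loss $109k.
Maximum loss: $369k.

$369k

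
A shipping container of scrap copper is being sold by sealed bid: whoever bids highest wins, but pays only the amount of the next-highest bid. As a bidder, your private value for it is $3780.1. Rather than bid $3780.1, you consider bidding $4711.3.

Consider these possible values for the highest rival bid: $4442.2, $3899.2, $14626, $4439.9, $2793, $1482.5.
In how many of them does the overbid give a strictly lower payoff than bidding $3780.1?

The deviation hurts exactly when the highest competing bid lies strictly between $3780.1 and $4711.3 — overbidding then wins at a price above your value.
$4442.2: inside the interval → strictly worse (loss $662.1).
$3899.2: inside the interval → strictly worse (loss $119.1).
$14626: above both → same outcome either way.
$4439.9: inside the interval → strictly worse (loss $659.8).
$2793: below both → same outcome either way.
$1482.5: below both → same outcome either way.
Count: 3.

3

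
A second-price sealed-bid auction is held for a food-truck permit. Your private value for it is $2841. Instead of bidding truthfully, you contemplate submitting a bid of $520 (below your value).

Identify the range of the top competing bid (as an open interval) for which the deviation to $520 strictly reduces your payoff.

($520, $2841)

If the competing bid is below $520, both bids win at the same price — no difference.
If it is above $2841, both bids lose — no difference.
If it lies strictly between $520 and $2841, bidding your value wins at a price below your value (positive payoff) while bidding $520 loses (payoff 0).
So the deviation strictly hurts on the open interval ($520, $2841).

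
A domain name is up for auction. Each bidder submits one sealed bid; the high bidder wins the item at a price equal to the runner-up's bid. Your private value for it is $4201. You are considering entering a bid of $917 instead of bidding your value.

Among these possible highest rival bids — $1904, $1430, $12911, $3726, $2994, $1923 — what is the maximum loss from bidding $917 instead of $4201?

$1904: truthful gives $2297, deviation gives $0 → loss $2297.
$1430: truthful gives $2771, deviation gives $0 → loss $2771.
$12911: same outcome either way → loss $0.
$3726: truthful gives $475, deviation gives $0 → loss $475.
$2994: truthful gives $1207, deviation gives $0 → loss $1207.
$1923: truthful gives $2278, deviation gives $0 → loss $2278.
Maximum loss: $2771.

$2771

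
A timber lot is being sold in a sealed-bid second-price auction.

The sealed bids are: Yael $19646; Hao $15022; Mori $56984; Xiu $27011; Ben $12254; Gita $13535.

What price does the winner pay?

Highest bid: Mori at $56984, so Mori wins.
Second-highest bid: Xiu at $27011 — that is the price the winner pays.

$27011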